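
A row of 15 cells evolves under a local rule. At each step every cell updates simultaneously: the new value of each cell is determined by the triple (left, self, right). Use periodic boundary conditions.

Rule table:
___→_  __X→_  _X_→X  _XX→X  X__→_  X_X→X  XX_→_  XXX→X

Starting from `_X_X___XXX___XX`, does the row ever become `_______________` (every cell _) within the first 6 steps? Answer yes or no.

XXXX___XX____X_
XXX____X_____XX
XX_____X_____XX
X______X_____XX
_______X_____XX
_______X_____X_
step 6 is _______X_____X_, still not uniform _

no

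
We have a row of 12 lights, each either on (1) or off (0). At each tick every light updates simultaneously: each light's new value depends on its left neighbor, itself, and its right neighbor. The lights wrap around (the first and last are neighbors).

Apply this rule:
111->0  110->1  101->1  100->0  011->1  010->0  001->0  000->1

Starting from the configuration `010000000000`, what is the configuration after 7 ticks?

000111111111
010100000001
101001111100
010001000100
000100010001
010001000100  (repeats tick 4; period 2)
tick 7: 000100010001

000100010001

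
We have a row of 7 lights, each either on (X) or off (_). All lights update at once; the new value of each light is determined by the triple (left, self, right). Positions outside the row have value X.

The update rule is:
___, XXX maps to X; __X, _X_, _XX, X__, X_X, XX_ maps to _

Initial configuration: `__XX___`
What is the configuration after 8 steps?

step 1: _____X_
step 2: _XXX___
step 3: __X__X_
step 4: _______
step 5: _XXXXX_
step 6: __XXX__
step 7: ___X___
step 8: _X___X_

_X___X_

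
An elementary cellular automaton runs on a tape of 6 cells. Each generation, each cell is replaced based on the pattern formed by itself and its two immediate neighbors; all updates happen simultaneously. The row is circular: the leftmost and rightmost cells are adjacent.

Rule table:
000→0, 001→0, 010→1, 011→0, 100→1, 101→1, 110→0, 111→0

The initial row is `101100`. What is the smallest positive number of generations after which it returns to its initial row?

110010
001011
101100

3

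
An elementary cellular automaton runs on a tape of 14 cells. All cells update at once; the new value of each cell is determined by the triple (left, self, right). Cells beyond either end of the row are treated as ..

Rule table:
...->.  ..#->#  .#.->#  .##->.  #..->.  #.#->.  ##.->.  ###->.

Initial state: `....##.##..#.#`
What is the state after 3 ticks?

...#......##.#
..##.....#...#
.#......##..##

.#......##..##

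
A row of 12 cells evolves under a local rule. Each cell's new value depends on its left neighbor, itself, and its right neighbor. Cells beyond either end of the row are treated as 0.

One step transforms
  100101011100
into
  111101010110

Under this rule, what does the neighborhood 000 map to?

At position 11 the neighborhood is 000; the next row has 0 there.

0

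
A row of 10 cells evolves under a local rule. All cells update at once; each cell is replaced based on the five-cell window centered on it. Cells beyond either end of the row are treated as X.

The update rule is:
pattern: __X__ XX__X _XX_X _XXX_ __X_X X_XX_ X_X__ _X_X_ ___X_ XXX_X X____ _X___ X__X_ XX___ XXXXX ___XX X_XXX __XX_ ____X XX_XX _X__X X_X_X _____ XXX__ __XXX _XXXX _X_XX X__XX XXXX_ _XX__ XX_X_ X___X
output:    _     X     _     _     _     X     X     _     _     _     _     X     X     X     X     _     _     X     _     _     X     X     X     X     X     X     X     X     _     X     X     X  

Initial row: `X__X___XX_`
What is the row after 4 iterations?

XXX_XX_X__
X___X_XXXX
XXX__X_XXX
X_XXX_X_XX

X_XXX_X_XX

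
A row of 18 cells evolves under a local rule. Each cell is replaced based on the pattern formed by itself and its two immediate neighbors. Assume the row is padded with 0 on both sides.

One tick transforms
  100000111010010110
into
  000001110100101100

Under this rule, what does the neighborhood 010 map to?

At position 0 the neighborhood is 010; the next row has 0 there.

0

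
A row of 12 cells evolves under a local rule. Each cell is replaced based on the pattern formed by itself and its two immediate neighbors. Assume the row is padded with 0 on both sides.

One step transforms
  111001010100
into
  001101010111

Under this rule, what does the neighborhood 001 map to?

At position 4 the neighborhood is 001; the next row has 0 there.

0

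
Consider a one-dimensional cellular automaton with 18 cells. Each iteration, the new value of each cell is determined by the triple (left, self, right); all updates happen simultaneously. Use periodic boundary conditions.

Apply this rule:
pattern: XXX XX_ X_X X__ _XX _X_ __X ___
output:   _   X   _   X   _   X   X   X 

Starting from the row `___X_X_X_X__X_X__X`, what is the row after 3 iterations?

XXXX_X_XXXXXXXXXXX

XXXX_X_X_XXXX_XXXX
___X_X_X____X_____
XXXX_X_XXXXXXXXXXX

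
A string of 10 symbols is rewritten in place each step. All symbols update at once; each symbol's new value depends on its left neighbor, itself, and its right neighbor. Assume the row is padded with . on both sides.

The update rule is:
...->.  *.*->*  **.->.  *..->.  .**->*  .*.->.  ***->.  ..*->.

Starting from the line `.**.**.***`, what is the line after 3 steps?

..*.**....

.*.**.**..
..**.**...
..*.**....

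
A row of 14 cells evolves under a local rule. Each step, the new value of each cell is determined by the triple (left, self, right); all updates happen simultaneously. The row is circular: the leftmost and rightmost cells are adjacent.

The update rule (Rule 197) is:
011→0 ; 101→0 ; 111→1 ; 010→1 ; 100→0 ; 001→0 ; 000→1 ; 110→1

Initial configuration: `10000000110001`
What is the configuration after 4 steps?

10111110010100
10011110010100
10001110010100
10100110010100

10100110010100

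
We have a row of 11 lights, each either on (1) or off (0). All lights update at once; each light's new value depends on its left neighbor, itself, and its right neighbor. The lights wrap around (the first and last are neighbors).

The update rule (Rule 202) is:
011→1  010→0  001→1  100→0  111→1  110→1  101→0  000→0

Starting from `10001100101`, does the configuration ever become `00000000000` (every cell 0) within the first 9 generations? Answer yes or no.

no

generation 1: 10011101001
generation 2: 10111100011
generation 3: 10111100111
generation 4: 10111101111
generation 5: 10111101111  (fixed point — unchanged through generation 9)
generation 9 is 10111101111, still not uniform 0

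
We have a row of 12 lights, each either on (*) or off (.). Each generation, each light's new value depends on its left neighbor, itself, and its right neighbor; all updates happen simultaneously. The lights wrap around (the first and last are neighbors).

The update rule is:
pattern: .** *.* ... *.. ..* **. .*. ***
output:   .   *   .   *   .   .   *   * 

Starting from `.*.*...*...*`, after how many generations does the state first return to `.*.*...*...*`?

12

*****..**..*
****.*...*..
.**.***..**.
...*.*.*...*
*..******..*
.*..****.*..
.**..**.***.
...*...*.*.*
*..**..*****
.*...*..****
***..**..**.
.*.*...*...*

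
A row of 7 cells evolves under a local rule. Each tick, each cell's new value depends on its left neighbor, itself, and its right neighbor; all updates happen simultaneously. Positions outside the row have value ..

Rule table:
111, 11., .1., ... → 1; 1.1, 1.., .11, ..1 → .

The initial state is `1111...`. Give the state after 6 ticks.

.111.11
..11..1
1..1..1
1..1..1  (fixed point — unchanged through tick 6)

1..1..1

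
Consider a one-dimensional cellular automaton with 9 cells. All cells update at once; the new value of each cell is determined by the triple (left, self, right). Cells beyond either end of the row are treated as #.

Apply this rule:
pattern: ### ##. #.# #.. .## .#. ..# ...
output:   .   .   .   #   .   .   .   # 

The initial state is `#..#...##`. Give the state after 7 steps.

.##......

.#..##...
..#...##.
#..##....
.#...###.
..##.....
#...####.
.##......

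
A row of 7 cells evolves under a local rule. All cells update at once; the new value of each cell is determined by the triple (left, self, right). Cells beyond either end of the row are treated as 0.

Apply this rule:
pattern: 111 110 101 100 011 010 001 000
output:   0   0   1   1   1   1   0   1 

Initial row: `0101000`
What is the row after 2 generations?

0100000

0111111
0100000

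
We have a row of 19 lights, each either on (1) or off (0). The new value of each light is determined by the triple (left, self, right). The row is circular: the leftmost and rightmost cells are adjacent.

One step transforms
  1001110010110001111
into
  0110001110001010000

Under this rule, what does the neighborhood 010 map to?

At position 8 the neighborhood is 010; the next row has 1 there.

1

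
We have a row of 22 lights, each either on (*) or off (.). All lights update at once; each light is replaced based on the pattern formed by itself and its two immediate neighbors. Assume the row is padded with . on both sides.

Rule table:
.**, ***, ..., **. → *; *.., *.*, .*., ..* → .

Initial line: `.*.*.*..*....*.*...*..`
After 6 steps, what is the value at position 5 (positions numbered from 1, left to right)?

*

step 1: ..........**.....*...*
step 2: *********.**.***...*..
step 3: *********.**.***.*...*
step 4: *********.**.***...*..  (repeats step 2; period 2)
step 6: *********.**.***...*..
position 5 holds *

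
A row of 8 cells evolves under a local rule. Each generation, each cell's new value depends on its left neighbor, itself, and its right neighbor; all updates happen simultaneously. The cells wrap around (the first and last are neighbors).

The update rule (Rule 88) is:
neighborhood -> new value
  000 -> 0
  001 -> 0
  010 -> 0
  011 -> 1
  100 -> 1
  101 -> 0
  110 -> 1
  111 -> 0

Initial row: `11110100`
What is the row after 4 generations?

generation 1: 10010010
generation 2: 01001000
generation 3: 00100100
generation 4: 00010010

00010010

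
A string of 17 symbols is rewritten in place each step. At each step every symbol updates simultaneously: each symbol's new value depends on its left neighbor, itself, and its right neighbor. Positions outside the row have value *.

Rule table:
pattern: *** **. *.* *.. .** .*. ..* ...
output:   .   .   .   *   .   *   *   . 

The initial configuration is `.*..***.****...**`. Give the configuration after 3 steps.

.***........*.*..
....*......**.***
*..***....*......

*..***....*......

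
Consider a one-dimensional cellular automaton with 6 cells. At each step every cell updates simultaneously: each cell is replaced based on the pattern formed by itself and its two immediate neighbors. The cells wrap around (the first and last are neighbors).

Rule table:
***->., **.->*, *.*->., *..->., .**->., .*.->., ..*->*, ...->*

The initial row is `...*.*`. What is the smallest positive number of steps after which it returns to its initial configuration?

15

.**...
*.*.**
*.....
..****
.*...*
...**.
***.*.
..*...
**..**
.*.*..
*....*
*.***.
....*.
****..
...*.*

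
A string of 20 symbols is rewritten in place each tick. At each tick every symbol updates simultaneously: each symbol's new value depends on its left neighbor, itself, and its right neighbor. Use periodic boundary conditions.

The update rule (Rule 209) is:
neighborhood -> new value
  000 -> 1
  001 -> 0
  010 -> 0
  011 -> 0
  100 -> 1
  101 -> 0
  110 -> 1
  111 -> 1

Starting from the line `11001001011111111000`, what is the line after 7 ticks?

11111001100111001111

tick 1: 01100100001111111110
tick 2: 00110011100111111111
tick 3: 10011001110011111111
tick 4: 11001100111001111111
tick 5: 11100110011100111111
tick 6: 11110011001110011111
tick 7: 11111001100111001111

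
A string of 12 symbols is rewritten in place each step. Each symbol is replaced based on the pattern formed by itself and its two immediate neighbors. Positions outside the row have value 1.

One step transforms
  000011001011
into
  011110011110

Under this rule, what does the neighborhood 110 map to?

0

At position 5 the neighborhood is 110; the next row has 0 there.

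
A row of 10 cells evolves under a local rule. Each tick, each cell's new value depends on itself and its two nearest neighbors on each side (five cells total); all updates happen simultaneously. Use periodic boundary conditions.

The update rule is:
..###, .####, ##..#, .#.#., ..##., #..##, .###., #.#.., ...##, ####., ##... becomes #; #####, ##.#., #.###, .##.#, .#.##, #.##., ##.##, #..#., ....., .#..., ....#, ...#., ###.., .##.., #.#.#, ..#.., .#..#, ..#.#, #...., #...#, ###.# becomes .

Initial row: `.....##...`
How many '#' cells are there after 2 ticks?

3

....##.#..
...##..#..
count of #: 3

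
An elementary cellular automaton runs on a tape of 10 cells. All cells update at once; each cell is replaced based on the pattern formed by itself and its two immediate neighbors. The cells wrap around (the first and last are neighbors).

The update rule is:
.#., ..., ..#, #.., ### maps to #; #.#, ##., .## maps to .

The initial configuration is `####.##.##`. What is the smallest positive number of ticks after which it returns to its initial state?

tick 1: ###......#
tick 2: ##.######.
tick 3: ....####..
tick 4: ####.##.##

4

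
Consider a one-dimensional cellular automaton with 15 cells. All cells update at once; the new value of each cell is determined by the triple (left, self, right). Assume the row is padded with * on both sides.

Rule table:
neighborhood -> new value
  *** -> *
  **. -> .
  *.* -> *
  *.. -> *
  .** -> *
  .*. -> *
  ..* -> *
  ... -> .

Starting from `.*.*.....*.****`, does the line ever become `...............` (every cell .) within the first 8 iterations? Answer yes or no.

*****...*******
****.*.********
***.***********
**.************
*.*************
.**************
***************
***************
iteration 8 is ***************, still not uniform .

no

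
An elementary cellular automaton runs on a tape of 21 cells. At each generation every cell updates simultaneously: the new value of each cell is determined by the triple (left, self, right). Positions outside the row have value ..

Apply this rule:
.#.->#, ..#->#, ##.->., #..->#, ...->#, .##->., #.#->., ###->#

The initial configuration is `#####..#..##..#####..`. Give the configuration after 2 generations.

#.#...###.##....#....

.###.#####..##.###.##
#.#...###.##....#....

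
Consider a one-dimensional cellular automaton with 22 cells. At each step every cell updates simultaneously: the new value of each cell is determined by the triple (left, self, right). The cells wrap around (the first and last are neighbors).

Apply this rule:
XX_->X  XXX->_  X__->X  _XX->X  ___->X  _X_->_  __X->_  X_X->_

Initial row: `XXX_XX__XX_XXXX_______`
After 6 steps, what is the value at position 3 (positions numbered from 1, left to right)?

_

step 1: X_X_XXX_XX_X__XXXXXXX_
step 2: ____X_X_XX__X_X_____X_
step 3: XXX_____XXX____XXXX__X
step 4: __XXXXX_X_XXXX_X__XX_X
step 5: X_X___X___X__X__X_XX__
step 6: ___XX__XX__X__X___XXX_
position 3 holds _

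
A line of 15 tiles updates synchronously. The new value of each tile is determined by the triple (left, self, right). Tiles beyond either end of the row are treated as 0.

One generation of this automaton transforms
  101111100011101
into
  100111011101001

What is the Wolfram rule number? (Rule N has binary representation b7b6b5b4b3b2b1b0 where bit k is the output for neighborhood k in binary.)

position 3: 111 → 1  (bit 7 = 1)
position 6: 110 → 0  (bit 6 = 0)
position 1: 101 → 0  (bit 5 = 0)
position 7: 100 → 1  (bit 4 = 1)
position 2: 011 → 0  (bit 3 = 0)
position 0: 010 → 1  (bit 2 = 1)
position 9: 001 → 1  (bit 1 = 1)
position 8: 000 → 1  (bit 0 = 1)
bits b7..b0 = 10010111 = 151

151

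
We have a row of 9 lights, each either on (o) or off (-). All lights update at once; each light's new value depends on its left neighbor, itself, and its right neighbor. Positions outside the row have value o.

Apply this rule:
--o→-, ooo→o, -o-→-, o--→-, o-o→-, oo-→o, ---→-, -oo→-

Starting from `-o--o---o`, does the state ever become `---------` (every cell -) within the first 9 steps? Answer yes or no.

step 1: ---------
all cells are - at step 1

yes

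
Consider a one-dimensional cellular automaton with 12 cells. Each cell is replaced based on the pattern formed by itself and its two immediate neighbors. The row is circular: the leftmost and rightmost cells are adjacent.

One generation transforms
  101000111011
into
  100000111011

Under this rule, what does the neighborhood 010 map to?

At position 2 the neighborhood is 010; the next row has 0 there.

0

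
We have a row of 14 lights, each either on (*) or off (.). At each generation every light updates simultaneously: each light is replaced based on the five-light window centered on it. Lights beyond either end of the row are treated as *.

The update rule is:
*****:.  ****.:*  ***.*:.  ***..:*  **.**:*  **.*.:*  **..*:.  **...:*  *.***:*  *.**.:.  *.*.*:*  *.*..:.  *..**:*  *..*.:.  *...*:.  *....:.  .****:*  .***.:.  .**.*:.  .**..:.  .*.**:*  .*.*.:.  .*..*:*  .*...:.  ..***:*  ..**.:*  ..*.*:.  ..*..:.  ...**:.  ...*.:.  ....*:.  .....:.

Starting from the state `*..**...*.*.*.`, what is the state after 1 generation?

*.**.*....*.**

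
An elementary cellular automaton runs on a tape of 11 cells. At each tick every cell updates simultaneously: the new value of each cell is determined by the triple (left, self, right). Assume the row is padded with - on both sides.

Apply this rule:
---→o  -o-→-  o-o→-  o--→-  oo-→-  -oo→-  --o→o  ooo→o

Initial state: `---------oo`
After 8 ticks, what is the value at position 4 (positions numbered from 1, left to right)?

-

tick 1: ooooooooo--
tick 2: -ooooooo--o
tick 3: o-ooooo--o-
tick 4: ---ooo--o--
tick 5: ooo-o--o--o
tick 6: -o----o--o-
tick 7: o--ooo--o--
tick 8: --o-o--o--o
position 4 holds -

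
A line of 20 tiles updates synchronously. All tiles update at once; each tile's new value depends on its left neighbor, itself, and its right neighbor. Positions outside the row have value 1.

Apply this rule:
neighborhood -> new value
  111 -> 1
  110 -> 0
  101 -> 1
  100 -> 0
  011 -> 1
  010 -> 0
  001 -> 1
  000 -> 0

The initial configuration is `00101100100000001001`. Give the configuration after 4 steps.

11001000000010011111

step 1: 01011001000000010011
step 2: 10110010000000100111
step 3: 01100100000001001111
step 4: 11001000000010011111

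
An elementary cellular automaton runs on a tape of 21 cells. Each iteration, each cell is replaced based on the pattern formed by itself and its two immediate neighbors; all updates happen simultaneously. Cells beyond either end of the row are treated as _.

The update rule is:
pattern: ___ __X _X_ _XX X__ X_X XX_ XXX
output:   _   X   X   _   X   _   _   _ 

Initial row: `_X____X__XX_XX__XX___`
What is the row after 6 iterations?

XX_____XXX____X____X_

XXX__XXXX_____XX__X__
___XX____X___X__XXXX_
__X__X__XXX_XXXX____X
_XXXXXXX________X__XX
X_______X______XXXX__
XX_____XXX____X____X_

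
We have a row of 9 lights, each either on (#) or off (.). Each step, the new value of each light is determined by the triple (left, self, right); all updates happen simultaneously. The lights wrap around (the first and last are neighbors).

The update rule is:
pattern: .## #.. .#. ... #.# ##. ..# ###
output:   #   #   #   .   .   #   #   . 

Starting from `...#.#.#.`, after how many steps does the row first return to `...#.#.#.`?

3

step 1: ..##.#.##
step 2: ####.#.##
step 3: ...#.#.#.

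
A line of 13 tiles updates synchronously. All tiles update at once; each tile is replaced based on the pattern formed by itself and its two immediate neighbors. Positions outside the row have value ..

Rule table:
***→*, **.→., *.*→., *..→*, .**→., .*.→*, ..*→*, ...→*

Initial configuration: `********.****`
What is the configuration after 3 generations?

*..**...*.***

.******...**.
*.****.***..*
*..**...*.***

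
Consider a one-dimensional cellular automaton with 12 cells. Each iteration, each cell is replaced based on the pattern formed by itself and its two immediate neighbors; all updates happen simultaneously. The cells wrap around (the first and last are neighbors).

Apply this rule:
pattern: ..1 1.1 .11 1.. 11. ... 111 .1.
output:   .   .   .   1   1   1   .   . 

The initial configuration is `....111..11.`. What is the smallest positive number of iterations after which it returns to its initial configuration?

111...11..11
..111..11...
1...11..1111
111..11.....
..11..11111.
1..11.....11
11..11111...
.11.....111.
..11111...11
1.....111..1
11111...11..
....111..11.

12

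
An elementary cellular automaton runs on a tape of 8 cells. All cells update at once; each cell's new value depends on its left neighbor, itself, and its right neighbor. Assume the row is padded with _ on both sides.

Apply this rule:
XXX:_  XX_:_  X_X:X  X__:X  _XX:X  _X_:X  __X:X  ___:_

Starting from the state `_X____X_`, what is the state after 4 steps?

X___XXXX

XXX__XXX
X__XXX__
XXXX__X_
X___XXXX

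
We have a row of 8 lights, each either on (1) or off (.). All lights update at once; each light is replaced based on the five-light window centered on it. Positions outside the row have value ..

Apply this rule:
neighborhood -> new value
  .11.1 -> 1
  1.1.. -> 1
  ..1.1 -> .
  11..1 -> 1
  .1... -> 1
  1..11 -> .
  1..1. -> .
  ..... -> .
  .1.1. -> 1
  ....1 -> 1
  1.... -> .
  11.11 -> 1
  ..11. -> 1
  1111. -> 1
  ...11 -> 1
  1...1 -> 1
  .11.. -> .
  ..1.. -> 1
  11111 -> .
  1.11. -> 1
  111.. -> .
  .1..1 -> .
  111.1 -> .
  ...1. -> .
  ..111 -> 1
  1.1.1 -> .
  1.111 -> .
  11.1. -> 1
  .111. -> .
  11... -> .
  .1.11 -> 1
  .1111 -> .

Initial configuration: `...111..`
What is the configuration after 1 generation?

.111....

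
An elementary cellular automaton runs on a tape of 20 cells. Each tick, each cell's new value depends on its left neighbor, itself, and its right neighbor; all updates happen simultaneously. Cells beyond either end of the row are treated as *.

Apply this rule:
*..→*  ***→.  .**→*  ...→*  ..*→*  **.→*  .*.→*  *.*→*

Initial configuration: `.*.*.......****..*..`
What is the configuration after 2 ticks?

...........****.....

************..******
...........****.....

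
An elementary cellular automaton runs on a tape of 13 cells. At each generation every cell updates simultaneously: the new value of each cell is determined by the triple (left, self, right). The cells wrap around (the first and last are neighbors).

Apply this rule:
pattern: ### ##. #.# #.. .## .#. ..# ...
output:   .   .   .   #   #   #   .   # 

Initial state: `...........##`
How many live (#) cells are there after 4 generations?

2

##########.#.
#..........#.
##########.#.  (repeats generation 1; period 2)
generation 4: #..........#.
count of #: 2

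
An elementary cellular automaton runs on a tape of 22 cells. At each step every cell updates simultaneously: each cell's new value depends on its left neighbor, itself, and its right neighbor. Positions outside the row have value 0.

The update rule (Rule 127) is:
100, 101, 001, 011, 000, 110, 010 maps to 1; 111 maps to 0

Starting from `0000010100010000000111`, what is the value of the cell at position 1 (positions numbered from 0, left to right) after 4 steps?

0

step 1: 1111111111111111111101
step 2: 1000000000000000000111
step 3: 1111111111111111111101  (repeats step 1; period 2)
step 4: 1000000000000000000111
position 1 holds 0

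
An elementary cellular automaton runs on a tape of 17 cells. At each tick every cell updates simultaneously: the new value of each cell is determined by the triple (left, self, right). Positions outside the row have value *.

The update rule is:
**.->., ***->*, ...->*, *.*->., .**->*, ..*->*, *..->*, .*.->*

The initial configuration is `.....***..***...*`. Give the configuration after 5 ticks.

*******.****.****
******..***..****
*****.****.******
****..***..******
***.****.********

***.****.********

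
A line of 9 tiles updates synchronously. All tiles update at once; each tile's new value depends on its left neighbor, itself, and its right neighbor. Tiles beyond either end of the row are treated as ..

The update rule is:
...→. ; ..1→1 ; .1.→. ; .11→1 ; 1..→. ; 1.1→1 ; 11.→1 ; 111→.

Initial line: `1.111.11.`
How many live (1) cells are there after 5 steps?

2

step 1: .11.1111.
step 2: 11111..1.
step 3: 1...1.1..
step 4: ...1.1...
step 5: ..1.1....
count of 1: 2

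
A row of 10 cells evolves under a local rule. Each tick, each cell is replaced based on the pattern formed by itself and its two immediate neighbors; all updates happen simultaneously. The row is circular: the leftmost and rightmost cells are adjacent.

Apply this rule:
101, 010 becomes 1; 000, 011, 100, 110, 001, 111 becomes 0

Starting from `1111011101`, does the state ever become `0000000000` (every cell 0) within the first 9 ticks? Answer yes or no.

0000100010
0000100010  (fixed point — unchanged through tick 9)
tick 9 is 0000100010, still not uniform 0

no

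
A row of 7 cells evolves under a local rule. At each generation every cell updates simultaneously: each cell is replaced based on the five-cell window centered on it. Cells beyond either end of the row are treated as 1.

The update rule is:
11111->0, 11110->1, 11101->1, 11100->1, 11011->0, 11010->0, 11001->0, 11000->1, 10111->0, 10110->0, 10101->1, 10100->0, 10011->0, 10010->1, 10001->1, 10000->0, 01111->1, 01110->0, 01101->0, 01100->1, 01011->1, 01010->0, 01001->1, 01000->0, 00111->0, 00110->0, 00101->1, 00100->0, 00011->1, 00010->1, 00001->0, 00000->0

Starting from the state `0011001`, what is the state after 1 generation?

0001000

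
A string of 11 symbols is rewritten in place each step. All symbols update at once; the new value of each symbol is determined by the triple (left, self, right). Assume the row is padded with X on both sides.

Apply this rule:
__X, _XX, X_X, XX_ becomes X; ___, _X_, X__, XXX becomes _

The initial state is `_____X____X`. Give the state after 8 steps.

____X____XX
___X____XX_
__X____XXXX
_X____XX___
X____XXX__X
X___XX_X_XX
X__XXXX_XX_
X_XX__XXXXX

X_XX__XXXXX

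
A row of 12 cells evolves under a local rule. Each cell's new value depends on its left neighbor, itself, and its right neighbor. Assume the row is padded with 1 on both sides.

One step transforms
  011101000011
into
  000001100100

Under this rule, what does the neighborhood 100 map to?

At position 6 the neighborhood is 100; the next row has 1 there.

1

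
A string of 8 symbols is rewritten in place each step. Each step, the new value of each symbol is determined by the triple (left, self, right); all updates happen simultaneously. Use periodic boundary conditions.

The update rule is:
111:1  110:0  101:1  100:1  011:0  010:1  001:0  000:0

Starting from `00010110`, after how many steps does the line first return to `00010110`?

8

step 1: 00011001
step 2: 10000101
step 3: 01000110
step 4: 01100001
step 5: 10010001
step 6: 01011000
step 7: 01100100
step 8: 00010110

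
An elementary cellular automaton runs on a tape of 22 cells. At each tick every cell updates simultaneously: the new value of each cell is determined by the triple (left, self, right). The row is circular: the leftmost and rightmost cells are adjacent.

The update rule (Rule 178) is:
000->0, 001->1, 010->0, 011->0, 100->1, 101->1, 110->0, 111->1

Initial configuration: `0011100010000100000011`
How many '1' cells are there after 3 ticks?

11

1101010101001010000100
0010101010110101001011
1101010101001010110100
count of 1: 11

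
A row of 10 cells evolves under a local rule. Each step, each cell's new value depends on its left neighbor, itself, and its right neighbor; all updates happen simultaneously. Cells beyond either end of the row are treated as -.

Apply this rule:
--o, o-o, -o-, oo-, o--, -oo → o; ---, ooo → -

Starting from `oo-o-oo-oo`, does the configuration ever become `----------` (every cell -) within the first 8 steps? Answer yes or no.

oooooooooo
o--------o
oo------oo
ooo----ooo
o-oo--oo-o
oooooooooo  (repeats step 1; period 5)
step 8: oo------oo
step 8 is oo------oo, still not uniform -

no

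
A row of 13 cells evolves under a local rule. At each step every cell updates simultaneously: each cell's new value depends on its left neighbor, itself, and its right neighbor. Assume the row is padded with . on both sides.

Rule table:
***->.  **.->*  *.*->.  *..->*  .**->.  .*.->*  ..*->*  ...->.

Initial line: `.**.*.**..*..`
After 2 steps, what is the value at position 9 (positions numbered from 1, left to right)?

.

*.*.*..*****.
*.*.***....**
position 9 holds .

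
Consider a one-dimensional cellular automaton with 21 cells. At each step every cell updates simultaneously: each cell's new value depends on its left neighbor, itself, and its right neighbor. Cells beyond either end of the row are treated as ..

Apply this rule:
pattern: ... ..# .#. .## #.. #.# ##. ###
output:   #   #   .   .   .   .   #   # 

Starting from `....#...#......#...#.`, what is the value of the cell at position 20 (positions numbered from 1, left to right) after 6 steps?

####..##..#####..##..
.###.#.#.#.####.#.#.#
#.##........###......
...#.#######.##.#####
###...######..#..####
.##.##.#####.#..#.###
position 20 holds #

#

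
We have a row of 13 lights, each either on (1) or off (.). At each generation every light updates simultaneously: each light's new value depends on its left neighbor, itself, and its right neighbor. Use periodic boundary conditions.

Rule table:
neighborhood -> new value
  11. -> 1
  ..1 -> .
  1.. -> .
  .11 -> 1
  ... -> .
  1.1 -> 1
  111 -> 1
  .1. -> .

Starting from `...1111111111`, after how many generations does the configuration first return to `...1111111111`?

1

...1111111111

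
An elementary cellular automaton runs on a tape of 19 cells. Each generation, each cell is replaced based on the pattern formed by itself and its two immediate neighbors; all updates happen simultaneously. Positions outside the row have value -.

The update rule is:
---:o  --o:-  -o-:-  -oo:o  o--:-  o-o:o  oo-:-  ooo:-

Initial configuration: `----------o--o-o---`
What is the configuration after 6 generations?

----o----ooo---o---

ooooooooo-----o--oo
o---------ooo----o-
--ooooooo-o---oo---
o-o------o--o-o--oo
-o--oooo-----o---o-
----o----ooo---o---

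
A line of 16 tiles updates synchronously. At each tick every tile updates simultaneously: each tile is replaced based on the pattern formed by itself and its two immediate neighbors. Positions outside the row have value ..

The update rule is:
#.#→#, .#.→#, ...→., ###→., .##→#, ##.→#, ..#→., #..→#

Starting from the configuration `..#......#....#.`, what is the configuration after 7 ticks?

tick 1: ..##.....##...##
tick 2: ..###....###..##
tick 3: ..#.##...#.##.##
tick 4: ..#####..#######
tick 5: ..#...##.#.....#
tick 6: ..##..#####....#
tick 7: ..###.#...##...#

..###.#...##...#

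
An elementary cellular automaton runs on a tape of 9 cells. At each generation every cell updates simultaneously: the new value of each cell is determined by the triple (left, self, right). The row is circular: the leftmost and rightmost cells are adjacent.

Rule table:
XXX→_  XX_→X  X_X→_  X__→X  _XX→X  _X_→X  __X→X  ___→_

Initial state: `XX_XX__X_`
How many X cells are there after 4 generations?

generation 1: XX_XXXXX_
generation 2: XX_X___X_
generation 3: XX_XX_XX_
generation 4: XX_XX_XX_
count of X: 6

6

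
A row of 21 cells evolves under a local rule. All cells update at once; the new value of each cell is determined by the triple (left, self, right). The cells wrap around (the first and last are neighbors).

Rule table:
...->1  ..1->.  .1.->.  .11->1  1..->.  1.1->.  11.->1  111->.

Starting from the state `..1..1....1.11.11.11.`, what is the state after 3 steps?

1......11...11.11.11.
..1111.11.1.11.11.11.
1.1..1.11...11.11.11.

1.1..1.11...11.11.11.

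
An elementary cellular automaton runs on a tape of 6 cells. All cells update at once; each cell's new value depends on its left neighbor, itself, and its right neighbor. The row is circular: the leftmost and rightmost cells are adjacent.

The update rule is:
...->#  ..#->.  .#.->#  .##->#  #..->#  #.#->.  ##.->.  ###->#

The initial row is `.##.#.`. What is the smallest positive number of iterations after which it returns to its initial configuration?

.#..##
.##.#.

2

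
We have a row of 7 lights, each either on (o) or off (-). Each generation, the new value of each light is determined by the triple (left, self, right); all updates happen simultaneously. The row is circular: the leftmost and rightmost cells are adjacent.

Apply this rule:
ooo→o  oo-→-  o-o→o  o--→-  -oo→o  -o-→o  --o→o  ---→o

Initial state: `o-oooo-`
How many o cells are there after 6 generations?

6

ooooo-o
oooo-oo
ooo-ooo
oo-oooo
o-ooooo
-oooooo
count of o: 6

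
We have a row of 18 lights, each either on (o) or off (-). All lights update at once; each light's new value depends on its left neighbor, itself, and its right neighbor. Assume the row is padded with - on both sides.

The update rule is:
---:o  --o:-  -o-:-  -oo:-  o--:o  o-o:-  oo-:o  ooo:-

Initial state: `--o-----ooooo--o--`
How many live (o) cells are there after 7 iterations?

o--oooo-----oo--oo
-o----ooooo--oo--o
--ooo-----oo--oo--
o---ooooo--oo--ooo
-oo-----oo--oo---o
--ooooo--oo--ooo--
o-----oo--oo---ooo
count of o: 8

8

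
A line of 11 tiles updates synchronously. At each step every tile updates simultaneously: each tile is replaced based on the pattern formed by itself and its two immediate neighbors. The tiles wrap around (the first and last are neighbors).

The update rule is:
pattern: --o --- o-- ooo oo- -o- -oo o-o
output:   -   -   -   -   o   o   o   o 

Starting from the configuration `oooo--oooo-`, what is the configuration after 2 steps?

o--o--o--oo
o--o--o--o-

o--o--o--o-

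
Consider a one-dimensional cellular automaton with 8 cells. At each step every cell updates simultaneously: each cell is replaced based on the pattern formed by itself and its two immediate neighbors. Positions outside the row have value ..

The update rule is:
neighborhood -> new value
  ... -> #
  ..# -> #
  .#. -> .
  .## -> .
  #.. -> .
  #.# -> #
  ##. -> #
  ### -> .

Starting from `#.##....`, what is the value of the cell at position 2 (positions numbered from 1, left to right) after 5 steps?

#

.#.#.###
#.#.#..#
.#.#..#.
#.#..#..
.#..#..#
position 2 holds #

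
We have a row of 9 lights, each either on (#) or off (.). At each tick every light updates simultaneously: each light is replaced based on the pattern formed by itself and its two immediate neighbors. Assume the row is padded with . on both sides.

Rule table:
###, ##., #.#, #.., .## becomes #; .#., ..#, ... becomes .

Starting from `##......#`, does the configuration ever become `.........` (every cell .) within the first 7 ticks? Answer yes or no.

tick 1: ###......
tick 2: ####.....
tick 3: #####....
tick 4: ######...
tick 5: #######..
tick 6: ########.
tick 7: #########
tick 7 is #########, still not uniform .

no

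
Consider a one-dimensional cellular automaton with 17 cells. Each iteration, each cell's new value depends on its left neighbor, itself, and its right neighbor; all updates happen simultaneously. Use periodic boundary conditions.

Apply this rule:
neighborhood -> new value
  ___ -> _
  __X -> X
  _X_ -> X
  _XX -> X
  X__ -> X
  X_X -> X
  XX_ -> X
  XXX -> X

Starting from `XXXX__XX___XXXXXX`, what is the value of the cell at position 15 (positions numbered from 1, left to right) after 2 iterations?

XXXXXXXXX_XXXXXXX
XXXXXXXXXXXXXXXXX
position 15 holds X

X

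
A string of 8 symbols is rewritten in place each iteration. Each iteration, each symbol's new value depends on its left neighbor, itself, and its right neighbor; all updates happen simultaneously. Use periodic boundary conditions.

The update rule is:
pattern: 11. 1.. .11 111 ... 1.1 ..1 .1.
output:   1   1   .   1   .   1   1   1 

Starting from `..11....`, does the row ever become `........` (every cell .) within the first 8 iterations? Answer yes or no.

iteration 1: .1.11...
iteration 2: 111.11..
iteration 3: .111.111
iteration 4: 1.111.11
iteration 5: 11.111.1
iteration 6: 111.111.
iteration 7: .111.111  (repeats iteration 3; period 4)
iteration 8: 1.111.11
iteration 8 is 1.111.11, still not uniform .

no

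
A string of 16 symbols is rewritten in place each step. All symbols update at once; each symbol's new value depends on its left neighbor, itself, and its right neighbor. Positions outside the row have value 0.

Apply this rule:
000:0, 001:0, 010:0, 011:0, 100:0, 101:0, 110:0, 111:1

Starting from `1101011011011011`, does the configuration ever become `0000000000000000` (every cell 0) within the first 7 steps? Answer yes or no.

yes

0000000000000000
all cells are 0 at step 1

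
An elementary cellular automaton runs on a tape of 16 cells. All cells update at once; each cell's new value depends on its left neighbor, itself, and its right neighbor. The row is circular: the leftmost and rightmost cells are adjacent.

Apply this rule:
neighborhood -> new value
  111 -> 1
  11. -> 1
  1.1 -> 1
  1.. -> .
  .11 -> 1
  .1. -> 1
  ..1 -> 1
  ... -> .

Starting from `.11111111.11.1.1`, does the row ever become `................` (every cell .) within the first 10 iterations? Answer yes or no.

no

1111111111111111
1111111111111111  (fixed point — unchanged through iteration 10)
iteration 10 is 1111111111111111, still not uniform .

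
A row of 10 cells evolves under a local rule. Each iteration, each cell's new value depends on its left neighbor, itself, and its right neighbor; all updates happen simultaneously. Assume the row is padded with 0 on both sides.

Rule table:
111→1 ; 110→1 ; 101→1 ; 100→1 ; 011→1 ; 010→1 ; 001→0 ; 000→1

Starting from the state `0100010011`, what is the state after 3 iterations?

0111111111

iteration 1: 0111011011
iteration 2: 0111111111
iteration 3: 0111111111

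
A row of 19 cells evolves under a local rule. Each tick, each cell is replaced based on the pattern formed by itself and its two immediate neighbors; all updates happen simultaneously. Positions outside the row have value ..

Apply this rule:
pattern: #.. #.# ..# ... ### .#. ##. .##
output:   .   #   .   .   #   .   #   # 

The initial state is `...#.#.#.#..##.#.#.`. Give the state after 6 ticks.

............####...

....#.#.#...###.#..
.....#.#....####...
......#.....####...
............####...
............####...  (fixed point — unchanged through tick 6)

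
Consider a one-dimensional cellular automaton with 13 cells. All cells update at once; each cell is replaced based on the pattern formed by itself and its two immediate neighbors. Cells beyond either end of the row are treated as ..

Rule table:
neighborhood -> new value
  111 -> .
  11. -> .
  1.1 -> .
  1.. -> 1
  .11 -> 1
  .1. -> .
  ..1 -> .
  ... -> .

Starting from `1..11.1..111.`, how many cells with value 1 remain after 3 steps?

2

step 1: .1.1...1.1..1
step 2: ....1.....1..
step 3: .....1.....1.
count of 1: 2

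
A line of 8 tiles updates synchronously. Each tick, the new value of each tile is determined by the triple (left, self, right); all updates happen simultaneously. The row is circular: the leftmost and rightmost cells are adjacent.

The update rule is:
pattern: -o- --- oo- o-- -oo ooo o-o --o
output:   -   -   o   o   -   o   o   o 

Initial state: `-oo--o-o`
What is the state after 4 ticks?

-o-o-ooo

o-ooo-o-
-o-ooo-o
o-o-ooo-
-o-o-ooo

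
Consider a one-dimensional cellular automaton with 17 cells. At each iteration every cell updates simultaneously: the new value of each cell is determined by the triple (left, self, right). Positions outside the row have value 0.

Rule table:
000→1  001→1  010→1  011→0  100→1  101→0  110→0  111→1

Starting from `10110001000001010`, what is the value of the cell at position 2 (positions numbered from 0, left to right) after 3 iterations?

1

iteration 1: 10001111111111011
iteration 2: 11110111111110000
iteration 3: 01100011111101111
position 2 holds 1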